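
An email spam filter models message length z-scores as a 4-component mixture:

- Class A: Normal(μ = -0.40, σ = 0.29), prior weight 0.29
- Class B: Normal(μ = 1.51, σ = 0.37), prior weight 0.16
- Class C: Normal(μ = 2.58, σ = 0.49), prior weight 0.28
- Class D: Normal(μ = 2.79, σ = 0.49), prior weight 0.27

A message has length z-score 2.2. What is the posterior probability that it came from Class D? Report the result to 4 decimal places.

0.3485

P(component k | x) = w_k·f_k(x) / marginal(x), where marginal(x) = Σ_j w_j·f_j(x).
Normal densities:
  p_A = 4.83179e-18
  p_B = 0.189466
  p_C = 0.602724
  p_D = 0.394358
Unnormalised posteriors:
  w_A·p_A = 0.29 × 4.83179e-18 = 1.40122e-18
  w_B·p_B = 0.16 × 0.189466 = 0.0303145
  w_C·p_C = 0.28 × 0.602724 = 0.168763
  w_D·p_D = 0.27 × 0.394358 = 0.106477
Marginal: 1.40122e-18 + 0.0303145 + 0.168763 + 0.106477 = 0.305554
So the posterior for Class D is 0.106477 / 0.305554 ≈ 0.3485.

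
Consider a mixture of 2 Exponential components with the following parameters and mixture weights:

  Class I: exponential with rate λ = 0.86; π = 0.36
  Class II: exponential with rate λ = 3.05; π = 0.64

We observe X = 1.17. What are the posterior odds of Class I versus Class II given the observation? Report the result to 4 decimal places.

Only the two components matter; the odds are (w_i f_i(x)) / (w_j f_j(x)).
Component likelihoods at x = 1.17:
  L_I = 0.86·e^(−0.86·1.17) = 0.86·e^(−1.0062) = 0.314421
  L_II = 3.05·e^(−3.05·1.17) = 3.05·e^(−3.5685) = 0.0860043
0.113192 / 0.0550427 ≈ 2.0564

2.0564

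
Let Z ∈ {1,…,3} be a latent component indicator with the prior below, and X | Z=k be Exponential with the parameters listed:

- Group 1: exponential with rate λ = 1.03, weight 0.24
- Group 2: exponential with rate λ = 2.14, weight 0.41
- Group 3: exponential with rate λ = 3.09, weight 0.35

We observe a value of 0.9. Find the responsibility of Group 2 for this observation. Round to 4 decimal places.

0.4368

By Bayes' theorem, P(k | x) = P(Z=k) f_k(x) / Σ_j P(Z=j) f_j(x).
Component likelihoods at x = 0.9:
  f_1 = 1.03·e^(−1.03·0.9) = 1.03·e^(−0.9270) = 0.407611
  f_2 = 2.14·e^(−2.14·0.9) = 2.14·e^(−1.9260) = 0.311862
  f_3 = 3.09·e^(−3.09·0.9) = 3.09·e^(−2.7810) = 0.191507
Multiply by the mixture weights:
  P(Z=1)·f_1 = 0.24 × 0.407611 = 0.0978267
  P(Z=2)·f_2 = 0.41 × 0.311862 = 0.127863
  P(Z=3)·f_3 = 0.35 × 0.191507 = 0.0670276
Marginal: 0.0978267 + 0.127863 + 0.0670276 = 0.292718
Responsibility of Group 2: 0.127863 / 0.292718 ≈ 0.4368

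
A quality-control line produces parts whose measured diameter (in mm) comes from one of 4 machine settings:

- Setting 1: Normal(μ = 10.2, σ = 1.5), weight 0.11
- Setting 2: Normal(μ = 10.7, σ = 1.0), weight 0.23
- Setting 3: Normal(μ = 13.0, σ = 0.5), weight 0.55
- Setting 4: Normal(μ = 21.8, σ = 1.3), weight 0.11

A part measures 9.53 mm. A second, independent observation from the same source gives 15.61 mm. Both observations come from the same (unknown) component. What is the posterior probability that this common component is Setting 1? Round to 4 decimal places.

0.9899

P(component k | x) = w_k·f_k(x) / marginal(x), where marginal(x) = Σ_j w_j·f_j(x).
Since both observations come from the same component, the likelihood for component k is f_k(x₁)·f_k(x₂).
  L_1 = [(1/(1.5·√(2π)))·exp(−(9.53−10.2)²/(2·1.5²)) = 0.265962·exp(-0.09976) = 0.240711] × [0.000398252] = 9.58635e-05
  L_2 = [(1/(1.0·√(2π)))·exp(−(9.53−10.7)²/(2·1.0²)) = 0.398942·exp(-0.68445) = 0.201214] × [2.32222e-06] = 4.67261e-07
  L_3 = [(1/(0.5·√(2π)))·exp(−(9.53−13.0)²/(2·0.5²)) = 0.797885·exp(-24.08180) = 2.77554e-11] × [9.66107e-07] = 2.68147e-17
  L_4 = [(1/(1.3·√(2π)))·exp(−(9.53−21.8)²/(2·1.3²)) = 0.306879·exp(-44.54228) = 1.38836e-20] × [3.66227e-06] = 5.08454e-26
Prior × likelihood for each component:
  w_1·L_1 = 0.11 × 9.58635e-05 = 1.0545e-05
  w_2·L_2 = 0.23 × 4.67261e-07 = 1.0747e-07
  w_3·L_3 = 0.55 × 2.68147e-17 = 1.47481e-17
  w_4·L_4 = 0.11 × 5.08454e-26 = 5.59299e-27
Denominator: 1.0545e-05 + 1.0747e-07 + 1.47481e-17 + 5.59299e-27 = 1.06525e-05
Responsibility of Setting 1: 1.0545e-05 / 1.06525e-05 ≈ 0.9899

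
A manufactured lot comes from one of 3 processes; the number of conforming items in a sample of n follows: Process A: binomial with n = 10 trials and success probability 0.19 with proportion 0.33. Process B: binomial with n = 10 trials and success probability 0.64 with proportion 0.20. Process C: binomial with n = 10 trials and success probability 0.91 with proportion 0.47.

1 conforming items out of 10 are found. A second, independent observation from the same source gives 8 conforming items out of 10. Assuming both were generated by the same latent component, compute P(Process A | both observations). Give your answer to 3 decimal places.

The responsibility of component k is π_k f_k(x) divided by Σ_j π_j f_j(x).
Since both observations come from the same component, the likelihood for component k is f_k(x₁)·f_k(x₂).
  L_A = [0.28518] × [5.01431e-05] = 1.42998e-05
  L_B = [0.000649984] × [0.164156] = 0.000106699
  L_C = [3.52553e-09] × [0.171407] = 6.043e-10
Unnormalised posteriors:
  π_A·L_A = 0.33 × 1.42998e-05 = 4.71894e-06
  π_B·L_B = 0.20 × 0.000106699 = 2.13398e-05
  π_C·L_C = 0.47 × 6.043e-10 = 2.84021e-10
Denominator: 4.71894e-06 + 2.13398e-05 + 2.84021e-10 = 2.6059e-05
So the posterior for Process A is 4.71894e-06 / 2.6059e-05 ≈ 0.181.

0.181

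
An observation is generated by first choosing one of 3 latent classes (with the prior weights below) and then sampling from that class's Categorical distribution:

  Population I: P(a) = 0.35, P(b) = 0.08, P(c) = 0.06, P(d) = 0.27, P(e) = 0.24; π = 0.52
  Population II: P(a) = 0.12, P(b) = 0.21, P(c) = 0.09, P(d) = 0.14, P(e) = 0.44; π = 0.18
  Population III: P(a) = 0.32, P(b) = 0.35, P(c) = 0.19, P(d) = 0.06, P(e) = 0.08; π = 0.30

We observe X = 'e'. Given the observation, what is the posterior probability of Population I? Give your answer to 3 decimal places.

0.547

The responsibility of component k is π_k f_k(x) divided by Σ_j π_j f_j(x).
Evaluate each component's likelihood at the observed value:
  p_I = 0.24
  p_II = 0.44
  p_III = 0.08
Weight by the priors:
  π_I·p_I = 0.52 × 0.24 = 0.1248
  π_II·p_II = 0.18 × 0.44 = 0.0792
  π_III·p_III = 0.30 × 0.08 = 0.024
Evidence: 0.1248 + 0.0792 + 0.024 = 0.228
Responsibility of Population I: 0.1248 / 0.228 ≈ 0.547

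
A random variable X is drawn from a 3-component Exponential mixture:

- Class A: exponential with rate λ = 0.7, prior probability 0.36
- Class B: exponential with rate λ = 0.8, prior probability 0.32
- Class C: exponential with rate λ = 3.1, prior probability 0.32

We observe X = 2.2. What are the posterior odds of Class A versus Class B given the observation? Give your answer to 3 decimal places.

Only the two components matter; the odds are (w_i f_i(x)) / (w_j f_j(x)).
Component likelihoods at x = 2.2:
  p_A = 0.150067
  p_B = 0.137636
  p_C = 0.00338433
Posterior odds = (w_A·p_A) / (w_B·p_B) = (0.36·0.150067) / (0.32·0.137636) = 0.054024 / 0.0440435 ≈ 1.227

1.227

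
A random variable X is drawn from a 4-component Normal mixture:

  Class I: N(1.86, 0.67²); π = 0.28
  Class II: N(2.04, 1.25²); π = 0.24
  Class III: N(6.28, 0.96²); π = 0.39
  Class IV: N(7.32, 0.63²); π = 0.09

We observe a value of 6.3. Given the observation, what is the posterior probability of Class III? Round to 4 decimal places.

Posterior ∝ prior × likelihood, so P(k | x) ∝ π_k f_k(x); normalise over all components.
Component likelihoods at x = 6.3:
  p_I = (1/(0.67·√(2π)))·exp(−(6.3−1.86)²/(2·0.67²)) = 0.595436·exp(-21.95767) = 1.73276e-10
  p_II = (1/(1.25·√(2π)))·exp(−(6.3−2.04)²/(2·1.25²)) = 0.319154·exp(-5.80723) = 0.000959293
  p_III = (1/(0.96·√(2π)))·exp(−(6.3−6.28)²/(2·0.96²)) = 0.415565·exp(-0.00022) = 0.415475
  p_IV = (1/(0.63·√(2π)))·exp(−(6.3−7.32)²/(2·0.63²)) = 0.633242·exp(-1.31066) = 0.170749
Weight by the priors:
  π_I·p_I = 0.28 × 1.73276e-10 = 4.85173e-11
  π_II·p_II = 0.24 × 0.000959293 = 0.00023023
  π_III·p_III = 0.39 × 0.415475 = 0.162035
  π_IV·p_IV = 0.09 × 0.170749 = 0.0153674
Normaliser: 4.85173e-11 + 0.00023023 + 0.162035 + 0.0153674 = 0.177633
Responsibility of Class III: 0.162035 / 0.177633 ≈ 0.9122

0.9122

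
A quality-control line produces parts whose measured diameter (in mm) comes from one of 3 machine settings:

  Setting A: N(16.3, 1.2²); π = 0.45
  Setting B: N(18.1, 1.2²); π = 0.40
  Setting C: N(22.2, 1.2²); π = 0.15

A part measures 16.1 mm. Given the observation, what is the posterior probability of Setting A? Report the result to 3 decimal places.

Apply Bayes' rule: the posterior for each component is proportional to its prior times its likelihood at x.
Evaluate each component's likelihood at the observed value:
  p_A = (1/(1.2·√(2π)))·exp(−(16.1−16.3)²/(2·1.2²)) = 0.332452·exp(-0.01389) = 0.327866
  p_B = (1/(1.2·√(2π)))·exp(−(16.1−18.1)²/(2·1.2²)) = 0.332452·exp(-1.38889) = 0.0828976
  p_C = (1/(1.2·√(2π)))·exp(−(16.1−22.2)²/(2·1.2²)) = 0.332452·exp(-12.92014) = 8.13924e-07
Unnormalised posteriors:
  π_A·p_A = 0.45 × 0.327866 = 0.14754
  π_B·p_B = 0.40 × 0.0828976 = 0.033159
  π_C·p_C = 0.15 × 8.13924e-07 = 1.22089e-07
Marginal: 0.14754 + 0.033159 + 1.22089e-07 = 0.180699
P(Setting A | x) = 0.14754 / 0.180699 ≈ 0.816

0.816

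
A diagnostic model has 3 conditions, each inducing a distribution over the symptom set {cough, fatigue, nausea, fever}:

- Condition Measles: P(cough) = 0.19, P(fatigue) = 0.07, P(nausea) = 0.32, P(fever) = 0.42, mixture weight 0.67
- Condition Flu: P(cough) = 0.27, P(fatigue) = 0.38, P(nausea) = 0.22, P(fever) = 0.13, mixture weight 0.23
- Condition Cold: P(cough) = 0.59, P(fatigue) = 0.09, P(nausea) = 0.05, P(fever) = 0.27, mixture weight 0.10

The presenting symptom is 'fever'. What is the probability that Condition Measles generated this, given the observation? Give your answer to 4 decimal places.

Apply Bayes' rule: the posterior for each component is proportional to its prior times its likelihood at x.
Categorical probabilities:
  p_Measles = P(fever | comp) = 0.42
  p_Flu = P(fever | comp) = 0.13
  p_Cold = P(fever | comp) = 0.27
Multiply by the mixture weights:
  w_Measles·p_Measles = 0.67 × 0.42 = 0.2814
  w_Flu·p_Flu = 0.23 × 0.13 = 0.0299
  w_Cold·p_Cold = 0.10 × 0.27 = 0.027
Denominator: 0.2814 + 0.0299 + 0.027 = 0.3383
So the posterior for Condition Measles is 0.2814 / 0.3383 ≈ 0.8318.

0.8318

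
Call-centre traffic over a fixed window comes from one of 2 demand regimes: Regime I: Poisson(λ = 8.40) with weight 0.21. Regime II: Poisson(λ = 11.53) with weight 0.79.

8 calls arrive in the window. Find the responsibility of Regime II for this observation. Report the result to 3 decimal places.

By Bayes' theorem, P(k | x) = P(Z=k) f_k(x) / Σ_j P(Z=j) f_j(x).
Evaluate each component's likelihood at the observed value:
  L_I = 0.138242
  L_II = 0.076155
Multiply by the mixture weights:
  P(Z=I)·L_I = 0.21 × 0.138242 = 0.0290308
  P(Z=II)·L_II = 0.79 × 0.076155 = 0.0601625
Sum: 0.0290308 + 0.0601625 = 0.0891933
P(Regime II | x) = 0.0601625 / 0.0891933 ≈ 0.675

0.675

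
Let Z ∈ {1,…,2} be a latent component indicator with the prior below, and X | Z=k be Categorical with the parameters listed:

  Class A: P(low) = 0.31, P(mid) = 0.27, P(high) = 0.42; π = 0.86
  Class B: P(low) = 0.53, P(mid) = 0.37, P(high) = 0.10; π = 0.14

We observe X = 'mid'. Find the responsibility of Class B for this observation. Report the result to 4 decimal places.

The responsibility of component k is π_k f_k(x) divided by Σ_j π_j f_j(x).
Component likelihoods at x = 'mid':
  L_A = P(mid | comp) = 0.27
  L_B = P(mid | comp) = 0.37
Multiply by the mixture weights:
  π_A·L_A = 0.86 × 0.27 = 0.2322
  π_B·L_B = 0.14 × 0.37 = 0.0518
Sum: 0.2322 + 0.0518 = 0.284
Responsibility of Class B: 0.0518 / 0.284 ≈ 0.1824

0.1824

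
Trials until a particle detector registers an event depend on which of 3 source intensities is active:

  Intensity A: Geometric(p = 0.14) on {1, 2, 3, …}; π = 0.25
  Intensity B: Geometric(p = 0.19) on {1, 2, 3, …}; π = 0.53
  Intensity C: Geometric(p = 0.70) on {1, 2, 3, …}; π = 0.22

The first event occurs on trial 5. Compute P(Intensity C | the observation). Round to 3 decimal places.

0.020

By Bayes' theorem, P(k | x) = π_k f_k(x) / Σ_j π_j f_j(x).
Component likelihoods at x = 5:
  p_A = 0.14·(1−0.14)^4 = 0.14·0.547008 = 0.0765811
  p_B = 0.19·(1−0.19)^4 = 0.19·0.430467 = 0.0817888
  p_C = 0.70·(1−0.70)^4 = 0.70·0.0081 = 0.00567
Weight by the priors:
  π_A·p_A = 0.25 × 0.0765811 = 0.0191453
  π_B·p_B = 0.53 × 0.0817888 = 0.043348
  π_C·p_C = 0.22 × 0.00567 = 0.0012474
Denominator: 0.0191453 + 0.043348 + 0.0012474 = 0.0637407
So the posterior for Intensity C is 0.0012474 / 0.0637407 ≈ 0.020.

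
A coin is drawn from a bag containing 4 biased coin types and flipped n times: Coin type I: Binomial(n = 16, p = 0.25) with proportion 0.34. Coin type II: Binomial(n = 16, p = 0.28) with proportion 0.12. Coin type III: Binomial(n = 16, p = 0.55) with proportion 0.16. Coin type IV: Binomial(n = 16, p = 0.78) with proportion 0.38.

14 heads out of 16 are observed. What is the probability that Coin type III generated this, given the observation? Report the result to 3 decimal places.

Apply Bayes' rule: the posterior for each component is proportional to its prior times its likelihood at x.
Binomial probabilities:
  p_I = C(16,14)·0.25^14·0.75^2 = 120·3.72529e-09·0.5625 = 2.51457e-07
  p_II = C(16,14)·0.28^14·0.72^2 = 120·1.82059e-08·0.5184 = 1.13255e-06
  p_III = C(16,14)·0.55^14·0.45^2 = 120·0.000231781·0.2025 = 0.00563228
  p_IV = C(16,14)·0.78^14·0.22^2 = 120·0.0308549·0.0484 = 0.179205
Prior × likelihood for each component:
  π_I·p_I = 0.34 × 2.51457e-07 = 8.54954e-08
  π_II·p_II = 0.12 × 1.13255e-06 = 1.35906e-07
  π_III·p_III = 0.16 × 0.00563228 = 0.000901164
  π_IV·p_IV = 0.38 × 0.179205 = 0.068098
Sum: 8.54954e-08 + 1.35906e-07 + 0.000901164 + 0.068098 = 0.0689994
P(Coin type III | data) = 0.000901164 / 0.0689994 ≈ 0.013

0.013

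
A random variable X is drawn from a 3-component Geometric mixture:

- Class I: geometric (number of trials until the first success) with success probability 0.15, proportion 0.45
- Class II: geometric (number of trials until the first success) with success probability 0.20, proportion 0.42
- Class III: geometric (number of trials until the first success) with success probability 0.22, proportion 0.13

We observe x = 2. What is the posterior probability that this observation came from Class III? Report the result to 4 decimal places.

0.1519

Posterior ∝ prior × likelihood, so P(k | x) ∝ π_k f_k(x); normalise over all components.
Component likelihoods at x = 2:
  p_I = 0.15·(1−0.15)^1 = 0.15·0.85 = 0.1275
  p_II = 0.20·(1−0.20)^1 = 0.20·0.8 = 0.16
  p_III = 0.22·(1−0.22)^1 = 0.22·0.78 = 0.1716
Prior × likelihood for each component:
  π_I·p_I = 0.45 × 0.1275 = 0.057375
  π_II·p_II = 0.42 × 0.16 = 0.0672
  π_III·p_III = 0.13 × 0.1716 = 0.022308
Normaliser: 0.057375 + 0.0672 + 0.022308 = 0.146883
So the posterior for Class III is 0.022308 / 0.146883 ≈ 0.1519.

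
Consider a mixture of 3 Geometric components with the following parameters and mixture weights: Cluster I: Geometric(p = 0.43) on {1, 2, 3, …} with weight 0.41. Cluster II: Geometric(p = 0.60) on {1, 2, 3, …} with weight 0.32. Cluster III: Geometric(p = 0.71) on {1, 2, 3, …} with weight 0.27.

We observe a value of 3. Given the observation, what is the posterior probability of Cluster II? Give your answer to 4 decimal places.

By Bayes' theorem, P(k | x) = w_k f_k(x) / Σ_j w_j f_j(x).
Geometric probabilities:
  L_I = 0.139707
  L_II = 0.096
  L_III = 0.059711
Multiply by the mixture weights:
  w_I·L_I = 0.41 × 0.139707 = 0.0572799
  w_II·L_II = 0.32 × 0.096 = 0.03072
  w_III·L_III = 0.27 × 0.059711 = 0.016122
Marginal: 0.0572799 + 0.03072 + 0.016122 = 0.104122
P(Cluster II | x) = 0.03072 / 0.104122 ≈ 0.2950

0.2950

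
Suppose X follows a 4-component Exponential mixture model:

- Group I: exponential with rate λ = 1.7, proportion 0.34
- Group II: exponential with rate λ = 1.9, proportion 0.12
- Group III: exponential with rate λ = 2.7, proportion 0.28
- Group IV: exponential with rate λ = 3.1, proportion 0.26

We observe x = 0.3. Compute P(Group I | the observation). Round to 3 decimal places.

Apply Bayes' rule: the posterior for each component is proportional to its prior times its likelihood at x.
Component likelihoods at x = 0.3:
  f_I = 1.7·e^(−1.7·0.3) = 1.7·e^(−0.5100) = 1.02084
  f_II = 1.9·e^(−1.9·0.3) = 1.9·e^(−0.5700) = 1.0745
  f_III = 2.7·e^(−2.7·0.3) = 2.7·e^(−0.8100) = 1.20112
  f_IV = 3.1·e^(−3.1·0.3) = 3.1·e^(−0.9300) = 1.22312
Multiply by the mixture weights:
  π_I·f_I = 0.34 × 1.02084 = 0.347086
  π_II·f_II = 0.12 × 1.0745 = 0.12894
  π_III·f_III = 0.28 × 1.20112 = 0.336313
  π_IV·f_IV = 0.26 × 1.22312 = 0.31801
Marginal: 0.347086 + 0.12894 + 0.336313 + 0.31801 = 1.13035
P(Group I | the observation) ≈ 0.307

0.307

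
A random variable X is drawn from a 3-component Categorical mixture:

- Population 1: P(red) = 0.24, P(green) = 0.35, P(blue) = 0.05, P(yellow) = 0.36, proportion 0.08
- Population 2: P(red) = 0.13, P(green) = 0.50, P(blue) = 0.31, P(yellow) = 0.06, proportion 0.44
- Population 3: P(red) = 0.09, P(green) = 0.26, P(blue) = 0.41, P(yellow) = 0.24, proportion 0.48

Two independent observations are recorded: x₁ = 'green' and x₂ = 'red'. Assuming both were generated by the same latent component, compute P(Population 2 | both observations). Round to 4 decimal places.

0.6144

By Bayes' theorem, P(k | x) = π_k f_k(x) / Σ_j π_j f_j(x).
Since both observations come from the same component, the likelihood for component k is f_k(x₁)·f_k(x₂).
  f_1 = [P(green | comp) = 0.35] × [0.24] = 0.084
  f_2 = [P(green | comp) = 0.50] × [0.13] = 0.065
  f_3 = [P(green | comp) = 0.26] × [0.09] = 0.0234
Weight by the priors:
  π_1·f_1 = 0.08 × 0.084 = 0.00672
  π_2·f_2 = 0.44 × 0.065 = 0.0286
  π_3·f_3 = 0.48 × 0.0234 = 0.011232
Normaliser: 0.00672 + 0.0286 + 0.011232 = 0.046552
So the posterior for Population 2 is 0.0286 / 0.046552 ≈ 0.6144.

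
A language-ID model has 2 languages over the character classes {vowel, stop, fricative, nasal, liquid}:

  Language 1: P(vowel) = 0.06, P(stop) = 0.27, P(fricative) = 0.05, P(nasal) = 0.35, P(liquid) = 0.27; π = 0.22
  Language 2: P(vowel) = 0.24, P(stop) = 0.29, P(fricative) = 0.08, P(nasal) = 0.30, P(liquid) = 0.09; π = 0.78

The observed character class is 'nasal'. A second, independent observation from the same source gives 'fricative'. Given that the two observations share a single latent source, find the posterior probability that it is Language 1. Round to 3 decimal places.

The responsibility of component k is π_k f_k(x) divided by Σ_j π_j f_j(x).
Since both observations come from the same component, the likelihood for component k is f_k(x₁)·f_k(x₂).
  p_1 = [0.35] × [0.05] = 0.0175
  p_2 = [0.3] × [0.08] = 0.024
Multiply by the mixture weights:
  π_1·p_1 = 0.22 × 0.0175 = 0.00385
  π_2·p_2 = 0.78 × 0.024 = 0.01872
Evidence: 0.00385 + 0.01872 = 0.02257
So the posterior for Language 1 is 0.00385 / 0.02257 ≈ 0.171.

0.171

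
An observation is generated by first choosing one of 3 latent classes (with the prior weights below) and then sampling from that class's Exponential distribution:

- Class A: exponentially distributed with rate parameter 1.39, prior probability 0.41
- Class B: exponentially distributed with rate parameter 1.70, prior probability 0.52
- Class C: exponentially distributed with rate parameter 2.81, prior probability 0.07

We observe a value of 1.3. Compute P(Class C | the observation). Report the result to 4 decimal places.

The responsibility of component k is π_k f_k(x) divided by Σ_j π_j f_j(x).
Exponential densities:
  f_A = 0.228163
  f_B = 0.186491
  f_C = 0.0728163
Multiply by the mixture weights:
  π_A·f_A = 0.41 × 0.228163 = 0.0935467
  π_B·f_B = 0.52 × 0.186491 = 0.0969754
  π_C·f_C = 0.07 × 0.0728163 = 0.00509714
Denominator: 0.0935467 + 0.0969754 + 0.00509714 = 0.195619
Responsibility of Class C: 0.00509714 / 0.195619 ≈ 0.0261

0.0261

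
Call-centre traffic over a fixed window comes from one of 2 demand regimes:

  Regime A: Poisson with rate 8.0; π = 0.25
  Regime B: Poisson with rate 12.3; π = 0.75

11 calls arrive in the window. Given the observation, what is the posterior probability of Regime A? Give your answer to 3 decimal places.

Posterior ∝ prior × likelihood, so P(k | x) ∝ P(Z=k) f_k(x); normalise over all components.
Poisson probabilities:
  L_A = 0.0721902
  L_B = 0.111168
Prior × likelihood for each component:
  P(Z=A)·L_A = 0.25 × 0.0721902 = 0.0180476
  P(Z=B)·L_B = 0.75 × 0.111168 = 0.0833757
Marginal: 0.0180476 + 0.0833757 = 0.101423
So the posterior for Regime A is 0.0180476 / 0.101423 ≈ 0.178.

0.178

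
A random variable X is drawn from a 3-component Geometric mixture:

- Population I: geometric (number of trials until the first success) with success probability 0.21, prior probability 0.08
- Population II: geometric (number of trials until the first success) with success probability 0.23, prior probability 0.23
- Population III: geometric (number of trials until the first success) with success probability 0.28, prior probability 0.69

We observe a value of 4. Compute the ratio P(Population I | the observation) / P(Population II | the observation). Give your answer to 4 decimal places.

Since P(k|x) ∝ π_k f_k(x), the posterior odds are π_i f_i(x) / (π_j f_j(x)).
Component likelihoods at x = 4:
  L_I = 0.103538
  L_II = 0.105003
  L_III = 0.104509
0.00828306 / 0.0241506 ≈ 0.3430

0.3430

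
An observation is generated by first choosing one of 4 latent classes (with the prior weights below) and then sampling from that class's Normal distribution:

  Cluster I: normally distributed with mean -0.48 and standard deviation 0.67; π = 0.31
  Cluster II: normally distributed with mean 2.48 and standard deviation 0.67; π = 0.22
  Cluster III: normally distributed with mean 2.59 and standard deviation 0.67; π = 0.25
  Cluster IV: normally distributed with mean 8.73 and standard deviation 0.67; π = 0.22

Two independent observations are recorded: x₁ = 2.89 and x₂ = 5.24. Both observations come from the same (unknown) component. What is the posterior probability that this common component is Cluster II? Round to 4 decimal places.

P(component k | x) = π_k·f_k(x) / marginal(x), where marginal(x) = Σ_j π_j·f_j(x).
Since both observations come from the same component, the likelihood for component k is f_k(x₁)·f_k(x₂).
  L_I = [1.91047e-06] × [8.86956e-17] = 1.6945e-22
  L_II = [0.493765] × [0.000123015] = 6.07406e-05
  L_III = [0.538641] × [0.000238687] = 0.000128566
  L_IV = [1.89177e-17] × [7.63717e-07] = 1.44478e-23
Multiply by the mixture weights:
  π_I·L_I = 0.31 × 1.6945e-22 = 5.25296e-23
  π_II·L_II = 0.22 × 6.07406e-05 = 1.33629e-05
  π_III·L_III = 0.25 × 0.000128566 = 3.21416e-05
  π_IV·L_IV = 0.22 × 1.44478e-23 = 3.17852e-24
Denominator: 5.25296e-23 + 1.33629e-05 + 3.21416e-05 + 3.17852e-24 = 4.55045e-05
Responsibility of Cluster II: 1.33629e-05 / 4.55045e-05 ≈ 0.2937

0.2937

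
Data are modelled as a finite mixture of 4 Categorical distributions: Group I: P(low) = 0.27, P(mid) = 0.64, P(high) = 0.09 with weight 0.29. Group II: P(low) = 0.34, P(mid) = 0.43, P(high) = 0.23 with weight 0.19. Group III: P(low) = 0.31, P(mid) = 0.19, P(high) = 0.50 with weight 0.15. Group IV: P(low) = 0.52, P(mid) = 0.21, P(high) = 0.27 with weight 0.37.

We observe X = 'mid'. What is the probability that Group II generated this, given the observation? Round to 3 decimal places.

0.219

The responsibility of component k is π_k f_k(x) divided by Σ_j π_j f_j(x).
Categorical probabilities:
  f_I = 0.64
  f_II = 0.43
  f_III = 0.19
  f_IV = 0.21
Prior × likelihood for each component:
  π_I·f_I = 0.29 × 0.64 = 0.1856
  π_II·f_II = 0.19 × 0.43 = 0.0817
  π_III·f_III = 0.15 × 0.19 = 0.0285
  π_IV·f_IV = 0.37 × 0.21 = 0.0777
Evidence: 0.1856 + 0.0817 + 0.0285 + 0.0777 = 0.3735
P(Group II | data) ≈ 0.219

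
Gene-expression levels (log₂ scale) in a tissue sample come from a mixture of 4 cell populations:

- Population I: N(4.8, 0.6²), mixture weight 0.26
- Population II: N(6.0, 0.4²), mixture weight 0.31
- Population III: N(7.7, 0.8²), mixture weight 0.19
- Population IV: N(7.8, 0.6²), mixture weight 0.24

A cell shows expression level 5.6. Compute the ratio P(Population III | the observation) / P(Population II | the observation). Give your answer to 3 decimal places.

Only the two components matter; the odds are (π_i f_i(x)) / (π_j f_j(x)).
Evaluate each component's likelihood at the observed value:
  p_I = 0.27335
  p_II = 0.604927
  p_III = 0.0159052
  p_IV = 0.000800451
Odds = (0.19/0.31) × (0.0159052/0.604927) = 0.612903 × 0.0262928 ≈ 0.016

0.016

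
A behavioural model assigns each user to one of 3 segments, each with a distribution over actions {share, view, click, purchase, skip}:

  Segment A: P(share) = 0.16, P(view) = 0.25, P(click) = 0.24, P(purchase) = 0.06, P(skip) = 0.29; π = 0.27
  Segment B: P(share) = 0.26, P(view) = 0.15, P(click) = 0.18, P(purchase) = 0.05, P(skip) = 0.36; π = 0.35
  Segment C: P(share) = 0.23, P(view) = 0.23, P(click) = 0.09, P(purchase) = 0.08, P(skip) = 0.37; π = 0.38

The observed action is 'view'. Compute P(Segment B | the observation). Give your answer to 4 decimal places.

0.2531

The responsibility of component k is w_k f_k(x) divided by Σ_j w_j f_j(x).
Component likelihoods at x = 'view':
  p_A = P(view | comp) = 0.25
  p_B = P(view | comp) = 0.15
  p_C = P(view | comp) = 0.23
Multiply by the mixture weights:
  w_A·p_A = 0.27 × 0.25 = 0.0675
  w_B·p_B = 0.35 × 0.15 = 0.0525
  w_C·p_C = 0.38 × 0.23 = 0.0874
Evidence: 0.0675 + 0.0525 + 0.0874 = 0.2074
P(Segment B | data) ≈ 0.2531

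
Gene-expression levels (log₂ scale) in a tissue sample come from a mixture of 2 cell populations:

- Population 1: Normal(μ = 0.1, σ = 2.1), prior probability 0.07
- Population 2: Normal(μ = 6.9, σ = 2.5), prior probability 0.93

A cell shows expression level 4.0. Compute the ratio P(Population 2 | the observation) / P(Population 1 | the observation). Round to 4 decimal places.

31.9453

Only the two components matter; the odds are (π_i f_i(x)) / (π_j f_j(x)).
Evaluate each component's likelihood at the observed value:
  p_1 = (1/(2.1·√(2π)))·exp(−(4.0−0.1)²/(2·2.1²)) = 0.189973·exp(-1.72449) = 0.0338653
  p_2 = (1/(2.5·√(2π)))·exp(−(4.0−6.9)²/(2·2.5²)) = 0.159577·exp(-0.67280) = 0.0814286
Odds = (0.93/0.07) × (0.0814286/0.0338653) = 13.2857 × 2.40449 ≈ 31.9453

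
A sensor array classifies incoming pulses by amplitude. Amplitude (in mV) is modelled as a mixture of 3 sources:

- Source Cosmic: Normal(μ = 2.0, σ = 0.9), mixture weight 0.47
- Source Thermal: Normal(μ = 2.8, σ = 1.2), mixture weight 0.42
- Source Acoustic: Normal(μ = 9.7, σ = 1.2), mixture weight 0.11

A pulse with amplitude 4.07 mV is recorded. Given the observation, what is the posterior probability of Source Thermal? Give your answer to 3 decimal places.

0.844

The responsibility of component k is π_k f_k(x) divided by Σ_j π_j f_j(x).
Component likelihoods at x = 4.07 mV:
  L_Cosmic = (1/(0.9·√(2π)))·exp(−(4.07−2.0)²/(2·0.9²)) = 0.443269·exp(-2.64500) = 0.0314745
  L_Thermal = (1/(1.2·√(2π)))·exp(−(4.07−2.8)²/(2·1.2²)) = 0.332452·exp(-0.56003) = 0.189893
  L_Acoustic = (1/(1.2·√(2π)))·exp(−(4.07−9.7)²/(2·1.2²)) = 0.332452·exp(-11.00587) = 5.52003e-06
Unnormalised posteriors:
  π_Cosmic·L_Cosmic = 0.47 × 0.0314745 = 0.014793
  π_Thermal·L_Thermal = 0.42 × 0.189893 = 0.079755
  π_Acoustic·L_Acoustic = 0.11 × 5.52003e-06 = 6.07203e-07
Sum: 0.014793 + 0.079755 + 6.07203e-07 = 0.0945487
Responsibility of Source Thermal: 0.079755 / 0.0945487 ≈ 0.844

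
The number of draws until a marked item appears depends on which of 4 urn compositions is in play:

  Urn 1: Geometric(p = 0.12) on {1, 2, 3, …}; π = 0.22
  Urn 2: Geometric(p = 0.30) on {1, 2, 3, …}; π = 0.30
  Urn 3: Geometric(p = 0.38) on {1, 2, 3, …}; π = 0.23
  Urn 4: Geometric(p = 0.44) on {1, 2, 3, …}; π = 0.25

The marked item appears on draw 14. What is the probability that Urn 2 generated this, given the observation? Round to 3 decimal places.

The responsibility of component k is w_k f_k(x) divided by Σ_j w_j f_j(x).
Geometric probabilities:
  L_1 = 0.0227749
  L_2 = 0.00290667
  L_3 = 0.000760108
  L_4 = 0.000234367
Unnormalised posteriors:
  w_1·L_1 = 0.22 × 0.0227749 = 0.00501047
  w_2·L_2 = 0.30 × 0.00290667 = 0.000872001
  w_3·L_3 = 0.23 × 0.000760108 = 0.000174825
  w_4·L_4 = 0.25 × 0.000234367 = 5.85918e-05
Normaliser: 0.00501047 + 0.000872001 + 0.000174825 + 5.85918e-05 = 0.00611589
P(Urn 2 | x) = 0.000872001 / 0.00611589 ≈ 0.143

0.143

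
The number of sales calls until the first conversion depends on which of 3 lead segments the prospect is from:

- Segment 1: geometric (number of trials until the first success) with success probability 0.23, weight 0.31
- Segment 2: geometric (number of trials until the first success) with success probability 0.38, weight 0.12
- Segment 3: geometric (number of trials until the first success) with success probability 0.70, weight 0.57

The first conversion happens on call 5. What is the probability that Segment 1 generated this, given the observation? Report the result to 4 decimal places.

Posterior ∝ prior × likelihood, so P(k | x) ∝ P(Z=k) f_k(x); normalise over all components.
Component likelihoods at x = 5:
  L_1 = 0.23·(1−0.23)^4 = 0.23·0.35153 = 0.080852
  L_2 = 0.38·(1−0.38)^4 = 0.38·0.147763 = 0.0561501
  L_3 = 0.70·(1−0.70)^4 = 0.70·0.0081 = 0.00567
Unnormalised posteriors:
  P(Z=1)·L_1 = 0.31 × 0.080852 = 0.0250641
  P(Z=2)·L_2 = 0.12 × 0.0561501 = 0.00673801
  P(Z=3)·L_3 = 0.57 × 0.00567 = 0.0032319
Marginal: 0.0250641 + 0.00673801 + 0.0032319 = 0.035034
So the posterior for Segment 1 is 0.0250641 / 0.035034 ≈ 0.7154.

0.7154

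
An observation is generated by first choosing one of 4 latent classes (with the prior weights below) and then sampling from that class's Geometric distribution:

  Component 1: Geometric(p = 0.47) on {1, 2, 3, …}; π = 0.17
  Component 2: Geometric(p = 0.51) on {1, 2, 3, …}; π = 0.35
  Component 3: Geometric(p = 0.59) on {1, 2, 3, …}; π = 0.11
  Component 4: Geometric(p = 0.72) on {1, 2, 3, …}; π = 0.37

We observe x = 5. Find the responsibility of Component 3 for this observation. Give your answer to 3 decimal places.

0.091

P(component k | x) = P(Z=k)·f_k(x) / marginal(x), where marginal(x) = Σ_j P(Z=j)·f_j(x).
Geometric probabilities:
  L_1 = 0.0370853
  L_2 = 0.0294005
  L_3 = 0.016672
  L_4 = 0.00442552
Prior × likelihood for each component:
  P(Z=1)·L_1 = 0.17 × 0.0370853 = 0.00630449
  P(Z=2)·L_2 = 0.35 × 0.0294005 = 0.0102902
  P(Z=3)·L_3 = 0.11 × 0.016672 = 0.00183392
  P(Z=4)·L_4 = 0.37 × 0.00442552 = 0.00163744
Normaliser: 0.00630449 + 0.0102902 + 0.00183392 + 0.00163744 = 0.020066
Responsibility of Component 3: 0.00183392 / 0.020066 ≈ 0.091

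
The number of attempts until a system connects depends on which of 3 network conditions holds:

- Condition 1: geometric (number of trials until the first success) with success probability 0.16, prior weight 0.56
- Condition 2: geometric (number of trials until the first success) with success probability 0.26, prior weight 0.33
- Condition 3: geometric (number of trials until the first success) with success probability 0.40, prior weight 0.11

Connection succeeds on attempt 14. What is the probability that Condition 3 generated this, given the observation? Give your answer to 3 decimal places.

0.005

The responsibility of component k is π_k f_k(x) divided by Σ_j π_j f_j(x).
Evaluate each component's likelihood at the observed value:
  L_1 = 0.0165863
  L_2 = 0.00518783
  L_3 = 0.000522428
Multiply by the mixture weights:
  π_1·L_1 = 0.56 × 0.0165863 = 0.00928835
  π_2·L_2 = 0.33 × 0.00518783 = 0.00171198
  π_3·L_3 = 0.11 × 0.000522428 = 5.74671e-05
Evidence: 0.00928835 + 0.00171198 + 5.74671e-05 = 0.0110578
So the posterior for Condition 3 is 5.74671e-05 / 0.0110578 ≈ 0.005.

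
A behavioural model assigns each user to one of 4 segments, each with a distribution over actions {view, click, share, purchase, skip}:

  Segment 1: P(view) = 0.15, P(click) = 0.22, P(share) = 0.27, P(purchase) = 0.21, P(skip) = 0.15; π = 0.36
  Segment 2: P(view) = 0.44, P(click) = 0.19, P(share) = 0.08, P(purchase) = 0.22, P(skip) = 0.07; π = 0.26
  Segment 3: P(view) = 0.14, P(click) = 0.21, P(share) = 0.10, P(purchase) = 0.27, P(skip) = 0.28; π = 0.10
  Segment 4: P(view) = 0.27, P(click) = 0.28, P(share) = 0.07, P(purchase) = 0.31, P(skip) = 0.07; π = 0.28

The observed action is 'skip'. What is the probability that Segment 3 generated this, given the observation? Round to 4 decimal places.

0.2337

The responsibility of component k is π_k f_k(x) divided by Σ_j π_j f_j(x).
Categorical probabilities:
  f_1 = P(skip | comp) = 0.15
  f_2 = P(skip | comp) = 0.07
  f_3 = P(skip | comp) = 0.28
  f_4 = P(skip | comp) = 0.07
Weight by the priors:
  π_1·f_1 = 0.36 × 0.15 = 0.054
  π_2·f_2 = 0.26 × 0.07 = 0.0182
  π_3·f_3 = 0.10 × 0.28 = 0.028
  π_4·f_4 = 0.28 × 0.07 = 0.0196
Normaliser: 0.054 + 0.0182 + 0.028 + 0.0196 = 0.1198
Responsibility of Segment 3: 0.028 / 0.1198 ≈ 0.2337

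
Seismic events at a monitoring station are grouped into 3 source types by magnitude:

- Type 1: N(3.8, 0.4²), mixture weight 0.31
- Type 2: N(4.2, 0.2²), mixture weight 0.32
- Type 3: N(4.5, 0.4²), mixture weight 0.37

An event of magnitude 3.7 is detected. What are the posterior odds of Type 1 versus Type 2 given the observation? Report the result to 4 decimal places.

10.6851

The posterior odds equal the prior odds times the likelihood ratio: (π_i/π_j)·(f_i(x)/f_j(x)).
Evaluate each component's likelihood at the observed value:
  f_1 = (1/(0.4·√(2π)))·exp(−(3.7−3.8)²/(2·0.4²)) = 0.997356·exp(-0.03125) = 0.96667
  f_2 = (1/(0.2·√(2π)))·exp(−(3.7−4.2)²/(2·0.2²)) = 1.994711·exp(-3.12500) = 0.0876415
  f_3 = (1/(0.4·√(2π)))·exp(−(3.7−4.5)²/(2·0.4²)) = 0.997356·exp(-2.00000) = 0.134977
Odds = (0.31/0.32) × (0.96667/0.0876415) = 0.96875 × 11.0298 ≈ 10.6851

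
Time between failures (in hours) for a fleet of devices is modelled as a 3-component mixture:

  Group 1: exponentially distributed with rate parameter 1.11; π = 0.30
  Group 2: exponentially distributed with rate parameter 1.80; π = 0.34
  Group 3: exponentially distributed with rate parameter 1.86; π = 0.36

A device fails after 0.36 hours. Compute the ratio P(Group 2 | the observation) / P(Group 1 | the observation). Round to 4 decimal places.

The posterior odds equal the prior odds times the likelihood ratio: (π_i/π_j)·(f_i(x)/f_j(x)).
Evaluate each component's likelihood at the observed value:
  f_1 = 1.11·e^(−1.11·0.36) = 1.11·e^(−0.3996) = 0.744353
  f_2 = 1.80·e^(−1.80·0.36) = 1.80·e^(−0.6480) = 0.941564
  f_3 = 1.86·e^(−1.86·0.36) = 1.86·e^(−0.6696) = 0.952159
Posterior odds = (π_2·f_2) / (π_1·f_1) = (0.34·0.941564) / (0.30·0.744353) = 0.320132 / 0.223306 ≈ 1.4336

1.4336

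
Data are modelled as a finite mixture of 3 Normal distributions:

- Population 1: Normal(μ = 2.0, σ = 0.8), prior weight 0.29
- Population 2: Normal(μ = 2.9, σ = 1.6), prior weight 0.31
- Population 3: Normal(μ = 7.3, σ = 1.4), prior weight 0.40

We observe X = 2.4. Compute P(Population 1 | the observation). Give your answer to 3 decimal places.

Apply Bayes' rule: the posterior for each component is proportional to its prior times its likelihood at x.
Component likelihoods at x = 2.4:
  p_1 = (1/(0.8·√(2π)))·exp(−(2.4−2.0)²/(2·0.8²)) = 0.498678·exp(-0.12500) = 0.440082
  p_2 = (1/(1.6·√(2π)))·exp(−(2.4−2.9)²/(2·1.6²)) = 0.249339·exp(-0.04883) = 0.237457
  p_3 = (1/(1.4·√(2π)))·exp(−(2.4−7.3)²/(2·1.4²)) = 0.284959·exp(-6.12500) = 0.000623345
Weight by the priors:
  π_1·p_1 = 0.29 × 0.440082 = 0.127624
  π_2·p_2 = 0.31 × 0.237457 = 0.0736116
  π_3·p_3 = 0.40 × 0.000623345 = 0.000249338
Normaliser: 0.127624 + 0.0736116 + 0.000249338 = 0.201485
P(Population 1 | x) = 0.127624 / 0.201485 ≈ 0.633

0.633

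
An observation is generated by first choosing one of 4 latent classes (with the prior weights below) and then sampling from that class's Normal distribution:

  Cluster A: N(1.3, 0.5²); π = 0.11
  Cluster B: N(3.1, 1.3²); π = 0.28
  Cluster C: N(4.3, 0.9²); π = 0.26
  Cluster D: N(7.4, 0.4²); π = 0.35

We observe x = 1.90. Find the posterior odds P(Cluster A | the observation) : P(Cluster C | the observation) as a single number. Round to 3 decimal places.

12.977

The posterior odds equal the prior odds times the likelihood ratio: (w_i/w_j)·(f_i(x)/f_j(x)).
Normal densities:
  L_A = (1/(0.5·√(2π)))·exp(−(1.90−1.3)²/(2·0.5²)) = 0.797885·exp(-0.72000) = 0.388372
  L_B = (1/(1.3·√(2π)))·exp(−(1.90−3.1)²/(2·1.3²)) = 0.306879·exp(-0.42604) = 0.20042
  L_C = (1/(0.9·√(2π)))·exp(−(1.90−4.3)²/(2·0.9²)) = 0.443269·exp(-3.55556) = 0.0126622
  L_D = (1/(0.4·√(2π)))·exp(−(1.90−7.4)²/(2·0.4²)) = 0.997356·exp(-94.53125) = 8.79933e-42
0.0427209 / 0.00329217 ≈ 12.977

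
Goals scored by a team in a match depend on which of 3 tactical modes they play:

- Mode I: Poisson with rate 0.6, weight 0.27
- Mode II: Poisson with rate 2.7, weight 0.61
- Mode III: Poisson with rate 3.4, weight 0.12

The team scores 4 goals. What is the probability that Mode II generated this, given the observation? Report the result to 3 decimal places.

The responsibility of component k is P(Z=k) f_k(x) divided by Σ_j P(Z=j) f_j(x).
Poisson probabilities:
  L_I = e^(−0.6)·0.6^4/4! = 0.00296358
  L_II = e^(−2.7)·2.7^4/4! = 0.148816
  L_III = e^(−3.4)·3.4^4/4! = 0.185825
Prior × likelihood for each component:
  P(Z=I)·L_I = 0.27 × 0.00296358 = 0.000800167
  P(Z=II)·L_II = 0.61 × 0.148816 = 0.0907776
  P(Z=III)·L_III = 0.12 × 0.185825 = 0.022299
Normaliser: 0.000800167 + 0.0907776 + 0.022299 = 0.113877
P(Mode II | the observation) = 0.0907776 / 0.113877 ≈ 0.797

0.797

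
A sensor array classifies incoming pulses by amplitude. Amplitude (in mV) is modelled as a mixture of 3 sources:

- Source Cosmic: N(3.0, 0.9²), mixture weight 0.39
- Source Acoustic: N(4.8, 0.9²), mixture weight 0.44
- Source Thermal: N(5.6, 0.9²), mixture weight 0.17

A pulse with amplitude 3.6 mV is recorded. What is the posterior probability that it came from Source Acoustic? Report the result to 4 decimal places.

By Bayes' theorem, P(k | x) = π_k f_k(x) / Σ_j π_j f_j(x).
Normal densities:
  L_Cosmic = (1/(0.9·√(2π)))·exp(−(3.6−3.0)²/(2·0.9²)) = 0.443269·exp(-0.22222) = 0.354942
  L_Acoustic = (1/(0.9·√(2π)))·exp(−(3.6−4.8)²/(2·0.9²)) = 0.443269·exp(-0.88889) = 0.182233
  L_Thermal = (1/(0.9·√(2π)))·exp(−(3.6−5.6)²/(2·0.9²)) = 0.443269·exp(-2.46914) = 0.0375263
Multiply by the mixture weights:
  π_Cosmic·L_Cosmic = 0.39 × 0.354942 = 0.138427
  π_Acoustic·L_Acoustic = 0.44 × 0.182233 = 0.0801827
  π_Thermal·L_Thermal = 0.17 × 0.0375263 = 0.00637947
Marginal: 0.138427 + 0.0801827 + 0.00637947 = 0.22499
P(Source Acoustic | the observation) ≈ 0.3564

0.3564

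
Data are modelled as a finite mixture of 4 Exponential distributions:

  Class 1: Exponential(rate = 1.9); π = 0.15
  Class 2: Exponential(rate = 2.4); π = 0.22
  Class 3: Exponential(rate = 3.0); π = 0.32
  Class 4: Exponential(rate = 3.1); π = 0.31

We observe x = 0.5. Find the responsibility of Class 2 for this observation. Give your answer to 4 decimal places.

0.2313

By Bayes' theorem, P(k | x) = P(Z=k) f_k(x) / Σ_j P(Z=j) f_j(x).
Component likelihoods at x = 0.5:
  p_1 = 0.734808
  p_2 = 0.722866
  p_3 = 0.66939
  p_4 = 0.657969
Unnormalised posteriors:
  P(Z=1)·p_1 = 0.15 × 0.734808 = 0.110221
  P(Z=2)·p_2 = 0.22 × 0.722866 = 0.159031
  P(Z=3)·p_3 = 0.32 × 0.66939 = 0.214205
  P(Z=4)·p_4 = 0.31 × 0.657969 = 0.20397
Evidence: 0.110221 + 0.159031 + 0.214205 + 0.20397 = 0.687427
P(Class 2 | x) = 0.159031 / 0.687427 ≈ 0.2313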